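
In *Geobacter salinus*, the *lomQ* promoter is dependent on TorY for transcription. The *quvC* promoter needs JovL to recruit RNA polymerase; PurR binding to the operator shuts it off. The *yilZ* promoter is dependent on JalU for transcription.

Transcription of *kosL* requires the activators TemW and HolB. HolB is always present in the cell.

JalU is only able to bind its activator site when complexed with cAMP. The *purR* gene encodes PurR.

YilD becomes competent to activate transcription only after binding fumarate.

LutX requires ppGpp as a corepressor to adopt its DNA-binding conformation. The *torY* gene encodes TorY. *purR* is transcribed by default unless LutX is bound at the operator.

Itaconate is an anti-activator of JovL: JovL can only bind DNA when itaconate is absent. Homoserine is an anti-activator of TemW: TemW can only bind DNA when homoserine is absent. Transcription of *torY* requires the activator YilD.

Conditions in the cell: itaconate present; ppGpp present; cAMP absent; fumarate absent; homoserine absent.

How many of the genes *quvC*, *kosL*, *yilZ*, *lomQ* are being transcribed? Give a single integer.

1

Itaconate is present, so JovL is inactive.
ppGpp is present, so LutX is active.
With repressor LutX bound, *purR* is not transcribed.
So PurR is not produced.
Required activator JovL is absent, so *quvC* is not transcribed.
→ *quvC* is OFF.
Homoserine is absent, so TemW is active.
HolB is produced constitutively and is active.
No repressor is bound and TemW and HolB are active, so *kosL* is transcribed.
→ *kosL* is ON.
cAMP is absent, so JalU is inactive.
Required activator JalU is absent, so *yilZ* is not transcribed.
→ *yilZ* is OFF.
Fumarate is absent, so YilD is inactive.
Required activator YilD is absent, so *torY* is not transcribed.
So TorY is not produced.
Required activator TorY is absent, so *lomQ* is not transcribed.
→ *lomQ* is OFF.
1 of the 4 genes is transcribed.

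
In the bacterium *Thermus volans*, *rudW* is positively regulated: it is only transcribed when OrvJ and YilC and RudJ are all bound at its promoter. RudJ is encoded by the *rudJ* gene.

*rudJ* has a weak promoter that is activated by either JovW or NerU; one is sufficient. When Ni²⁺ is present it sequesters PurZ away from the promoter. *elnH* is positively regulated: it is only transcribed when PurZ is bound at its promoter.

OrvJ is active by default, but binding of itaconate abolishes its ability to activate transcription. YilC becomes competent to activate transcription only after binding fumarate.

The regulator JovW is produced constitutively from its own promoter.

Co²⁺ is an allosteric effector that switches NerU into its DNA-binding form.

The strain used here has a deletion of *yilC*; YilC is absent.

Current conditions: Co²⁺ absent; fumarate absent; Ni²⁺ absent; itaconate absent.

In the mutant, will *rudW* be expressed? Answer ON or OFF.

OFF

Itaconate is absent, so OrvJ is active.
YilC is non-functional in this strain, so it has no effect.
JovW is produced constitutively and is active.
Co²⁺ is absent, so NerU is inactive.
Activator JovW is present, so *rudJ* is transcribed.
So RudJ is produced and active.
Required activator YilC is absent, so *rudW* is not transcribed.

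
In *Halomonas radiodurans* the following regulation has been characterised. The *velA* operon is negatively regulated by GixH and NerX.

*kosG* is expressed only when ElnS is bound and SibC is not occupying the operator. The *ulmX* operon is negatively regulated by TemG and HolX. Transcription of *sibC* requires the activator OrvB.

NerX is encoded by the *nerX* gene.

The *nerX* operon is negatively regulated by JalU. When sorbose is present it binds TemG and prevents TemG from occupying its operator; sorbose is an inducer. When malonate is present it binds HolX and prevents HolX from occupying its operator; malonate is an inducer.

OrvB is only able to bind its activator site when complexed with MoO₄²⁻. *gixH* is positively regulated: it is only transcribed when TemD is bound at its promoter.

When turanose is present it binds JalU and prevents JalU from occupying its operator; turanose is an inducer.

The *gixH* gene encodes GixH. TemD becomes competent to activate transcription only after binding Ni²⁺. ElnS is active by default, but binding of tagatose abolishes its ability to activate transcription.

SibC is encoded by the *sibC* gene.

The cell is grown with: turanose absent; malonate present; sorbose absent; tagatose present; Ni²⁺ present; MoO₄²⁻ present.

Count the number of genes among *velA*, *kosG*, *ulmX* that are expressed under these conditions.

Ni²⁺ is present, so TemD is active.
No repressor is bound and TemD is active, so *gixH* is transcribed.
So GixH is produced and active.
Turanose is absent, so JalU is active.
With repressor JalU bound, *nerX* is not transcribed.
So NerX is not produced.
With repressor GixH bound, *velA* is not transcribed.
→ *velA* is OFF.
Tagatose is present, so ElnS is inactive.
MoO₄²⁻ is present, so OrvB is active.
No repressor is bound and OrvB is active, so *sibC* is transcribed.
So SibC is produced and active.
With repressor SibC bound, *kosG* is not transcribed.
→ *kosG* is OFF.
Sorbose is absent, so TemG is active.
Malonate is present, so HolX is inactive.
With repressor TemG bound, *ulmX* is not transcribed.
→ *ulmX* is OFF.
0 of the 3 genes are transcribed.

0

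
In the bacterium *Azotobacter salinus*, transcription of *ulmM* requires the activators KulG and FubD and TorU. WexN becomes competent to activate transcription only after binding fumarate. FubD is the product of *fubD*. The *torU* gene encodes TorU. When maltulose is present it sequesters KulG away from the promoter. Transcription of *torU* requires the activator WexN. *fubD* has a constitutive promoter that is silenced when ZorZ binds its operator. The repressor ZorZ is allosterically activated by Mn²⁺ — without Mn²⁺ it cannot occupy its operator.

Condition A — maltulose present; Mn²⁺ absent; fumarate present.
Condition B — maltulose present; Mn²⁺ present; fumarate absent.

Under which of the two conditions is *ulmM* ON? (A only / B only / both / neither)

neither

Condition A:
Maltulose is present, so KulG is inactive.
Mn²⁺ is absent, so ZorZ is inactive.
With no repressor bound, *fubD* is transcribed.
So FubD is produced and active.
Fumarate is present, so WexN is active.
No repressor is bound and WexN is active, so *torU* is transcribed.
So TorU is produced and active.
Required activator KulG is absent, so *ulmM* is not transcribed.
→ *ulmM* is OFF in A.
Condition B:
Maltulose is present, so KulG is inactive.
Mn²⁺ is present, so ZorZ is active.
With repressor ZorZ bound, *fubD* is not transcribed.
So FubD is not produced.
Fumarate is absent, so WexN is inactive.
Required activator WexN is absent, so *torU* is not transcribed.
So TorU is not produced.
Required activator KulG is absent, so *ulmM* is not transcribed.
→ *ulmM* is OFF in B.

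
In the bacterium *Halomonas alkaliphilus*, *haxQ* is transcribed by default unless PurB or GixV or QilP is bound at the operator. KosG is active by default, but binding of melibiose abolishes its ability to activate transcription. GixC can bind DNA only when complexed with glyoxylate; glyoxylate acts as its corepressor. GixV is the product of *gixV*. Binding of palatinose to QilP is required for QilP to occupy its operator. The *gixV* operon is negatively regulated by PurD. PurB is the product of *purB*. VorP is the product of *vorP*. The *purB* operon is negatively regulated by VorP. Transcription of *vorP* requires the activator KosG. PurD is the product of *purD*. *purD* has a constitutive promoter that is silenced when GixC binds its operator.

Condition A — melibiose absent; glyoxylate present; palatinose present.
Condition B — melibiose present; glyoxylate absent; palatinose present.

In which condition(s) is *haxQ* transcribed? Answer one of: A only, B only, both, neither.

Condition A:
Melibiose is absent, so KosG is active.
No repressor is bound and KosG is active, so *vorP* is transcribed.
So VorP is produced and active.
With repressor VorP bound, *purB* is not transcribed.
So PurB is not produced.
Glyoxylate is present, so GixC is active.
With repressor GixC bound, *purD* is not transcribed.
So PurD is not produced.
With no repressor bound, *gixV* is transcribed.
So GixV is produced and active.
Palatinose is present, so QilP is active.
With repressor GixV bound, *haxQ* is not transcribed.
→ *haxQ* is OFF in A.
Condition B:
Melibiose is present, so KosG is inactive.
Required activator KosG is absent, so *vorP* is not transcribed.
So VorP is not produced.
With no repressor bound, *purB* is transcribed.
So PurB is produced and active.
Glyoxylate is absent, so GixC is inactive.
With no repressor bound, *purD* is transcribed.
So PurD is produced and active.
With repressor PurD bound, *gixV* is not transcribed.
So GixV is not produced.
Palatinose is present, so QilP is active.
With repressor PurB bound, *haxQ* is not transcribed.
→ *haxQ* is OFF in B.

neither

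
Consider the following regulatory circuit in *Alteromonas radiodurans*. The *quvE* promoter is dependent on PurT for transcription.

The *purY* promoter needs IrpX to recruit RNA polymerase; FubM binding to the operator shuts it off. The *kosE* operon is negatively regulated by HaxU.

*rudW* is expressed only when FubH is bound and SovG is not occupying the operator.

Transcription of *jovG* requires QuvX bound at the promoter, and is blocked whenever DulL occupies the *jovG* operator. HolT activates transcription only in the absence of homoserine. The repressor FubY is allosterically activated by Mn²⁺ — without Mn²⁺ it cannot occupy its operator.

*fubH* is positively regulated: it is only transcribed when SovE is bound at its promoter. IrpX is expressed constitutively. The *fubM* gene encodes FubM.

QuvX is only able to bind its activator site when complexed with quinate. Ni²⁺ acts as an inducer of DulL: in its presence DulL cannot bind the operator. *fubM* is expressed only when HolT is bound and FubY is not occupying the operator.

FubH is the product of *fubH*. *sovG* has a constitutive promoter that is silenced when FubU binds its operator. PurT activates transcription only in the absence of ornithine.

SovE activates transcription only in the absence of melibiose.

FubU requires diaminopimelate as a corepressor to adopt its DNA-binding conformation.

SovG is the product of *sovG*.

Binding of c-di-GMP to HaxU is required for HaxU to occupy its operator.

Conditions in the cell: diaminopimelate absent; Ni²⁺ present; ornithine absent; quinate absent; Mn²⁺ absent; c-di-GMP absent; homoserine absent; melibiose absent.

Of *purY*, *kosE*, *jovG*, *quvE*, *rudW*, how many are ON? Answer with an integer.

2

Mn²⁺ is absent, so FubY is inactive.
Homoserine is absent, so HolT is active.
No repressor is bound and HolT is active, so *fubM* is transcribed.
So FubM is produced and active.
IrpX is produced constitutively and is active.
With repressor FubM bound, *purY* is not transcribed.
→ *purY* is OFF.
c-di-GMP is absent, so HaxU is inactive.
With no repressor bound, *kosE* is transcribed.
→ *kosE* is ON.
Quinate is absent, so QuvX is inactive.
Ni²⁺ is present, so DulL is inactive.
Required activator QuvX is absent, so *jovG* is not transcribed.
→ *jovG* is OFF.
Ornithine is absent, so PurT is active.
No repressor is bound and PurT is active, so *quvE* is transcribed.
→ *quvE* is ON.
Diaminopimelate is absent, so FubU is inactive.
With no repressor bound, *sovG* is transcribed.
So SovG is produced and active.
Melibiose is absent, so SovE is active.
No repressor is bound and SovE is active, so *fubH* is transcribed.
So FubH is produced and active.
With repressor SovG bound, *rudW* is not transcribed.
→ *rudW* is OFF.
2 of the 5 genes are transcribed.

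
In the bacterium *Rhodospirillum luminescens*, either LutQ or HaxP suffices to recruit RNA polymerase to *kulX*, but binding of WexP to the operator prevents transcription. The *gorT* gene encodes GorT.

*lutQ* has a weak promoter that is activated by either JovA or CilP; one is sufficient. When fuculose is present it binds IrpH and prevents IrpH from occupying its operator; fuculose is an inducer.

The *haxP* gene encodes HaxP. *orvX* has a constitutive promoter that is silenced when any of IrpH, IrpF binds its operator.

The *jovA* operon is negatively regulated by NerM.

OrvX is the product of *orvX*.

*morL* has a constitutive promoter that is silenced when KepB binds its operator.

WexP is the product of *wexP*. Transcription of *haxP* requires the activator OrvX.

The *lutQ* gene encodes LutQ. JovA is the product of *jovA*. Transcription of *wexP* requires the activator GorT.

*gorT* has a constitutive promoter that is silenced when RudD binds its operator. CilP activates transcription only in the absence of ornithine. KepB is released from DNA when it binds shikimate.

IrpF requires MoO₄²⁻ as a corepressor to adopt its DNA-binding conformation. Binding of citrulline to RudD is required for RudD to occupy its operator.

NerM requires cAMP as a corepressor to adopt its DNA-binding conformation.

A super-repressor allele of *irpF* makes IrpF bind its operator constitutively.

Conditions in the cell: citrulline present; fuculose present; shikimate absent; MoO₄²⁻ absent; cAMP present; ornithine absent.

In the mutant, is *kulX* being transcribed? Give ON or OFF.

ON

cAMP is present, so NerM is active.
With repressor NerM bound, *jovA* is not transcribed.
So JovA is not produced.
Ornithine is absent, so CilP is active.
Activator CilP is present, so *lutQ* is transcribed.
So LutQ is produced and active.
Fuculose is present, so IrpH is inactive.
IrpF is constitutively active in this strain.
With repressor IrpF bound, *orvX* is not transcribed.
So OrvX is not produced.
Required activator OrvX is absent, so *haxP* is not transcribed.
So HaxP is not produced.
Citrulline is present, so RudD is active.
With repressor RudD bound, *gorT* is not transcribed.
So GorT is not produced.
Required activator GorT is absent, so *wexP* is not transcribed.
So WexP is not produced.
Activator LutQ is present, so *kulX* is transcribed.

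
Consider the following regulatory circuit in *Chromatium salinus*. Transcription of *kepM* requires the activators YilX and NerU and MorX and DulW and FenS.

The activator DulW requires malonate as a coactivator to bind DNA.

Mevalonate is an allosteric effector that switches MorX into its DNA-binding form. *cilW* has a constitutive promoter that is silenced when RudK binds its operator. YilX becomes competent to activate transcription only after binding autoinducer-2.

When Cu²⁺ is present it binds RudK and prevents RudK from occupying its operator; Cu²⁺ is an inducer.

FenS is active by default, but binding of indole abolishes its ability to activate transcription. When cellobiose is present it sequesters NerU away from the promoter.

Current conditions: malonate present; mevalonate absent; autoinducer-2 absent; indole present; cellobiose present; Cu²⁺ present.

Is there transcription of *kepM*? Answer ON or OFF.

OFF

Autoinducer-2 is absent, so YilX is inactive.
Cellobiose is present, so NerU is inactive.
Mevalonate is absent, so MorX is inactive.
Malonate is present, so DulW is active.
Indole is present, so FenS is inactive.
Required activator YilX is absent, so *kepM* is not transcribed.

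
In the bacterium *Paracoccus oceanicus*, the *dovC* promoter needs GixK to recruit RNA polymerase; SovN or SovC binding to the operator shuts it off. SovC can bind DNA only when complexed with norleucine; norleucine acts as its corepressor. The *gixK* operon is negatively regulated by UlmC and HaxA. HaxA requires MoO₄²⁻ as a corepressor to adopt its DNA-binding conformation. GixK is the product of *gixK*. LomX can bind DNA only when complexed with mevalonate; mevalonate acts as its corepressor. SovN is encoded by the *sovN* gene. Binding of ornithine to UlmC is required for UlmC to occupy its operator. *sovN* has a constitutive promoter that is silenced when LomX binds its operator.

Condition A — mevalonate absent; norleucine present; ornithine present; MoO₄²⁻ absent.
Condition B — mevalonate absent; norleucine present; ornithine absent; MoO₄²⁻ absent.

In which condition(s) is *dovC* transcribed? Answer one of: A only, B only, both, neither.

neither

Condition A:
Mevalonate is absent, so LomX is inactive.
With no repressor bound, *sovN* is transcribed.
So SovN is produced and active.
Norleucine is present, so SovC is active.
Ornithine is present, so UlmC is active.
MoO₄²⁻ is absent, so HaxA is inactive.
With repressor UlmC bound, *gixK* is not transcribed.
So GixK is not produced.
With repressor SovN bound, *dovC* is not transcribed.
→ *dovC* is OFF in A.
Condition B:
Mevalonate is absent, so LomX is inactive.
With no repressor bound, *sovN* is transcribed.
So SovN is produced and active.
Norleucine is present, so SovC is active.
Ornithine is absent, so UlmC is inactive.
MoO₄²⁻ is absent, so HaxA is inactive.
With no repressor bound, *gixK* is transcribed.
So GixK is produced and active.
With repressor SovN bound, *dovC* is not transcribed.
→ *dovC* is OFF in B.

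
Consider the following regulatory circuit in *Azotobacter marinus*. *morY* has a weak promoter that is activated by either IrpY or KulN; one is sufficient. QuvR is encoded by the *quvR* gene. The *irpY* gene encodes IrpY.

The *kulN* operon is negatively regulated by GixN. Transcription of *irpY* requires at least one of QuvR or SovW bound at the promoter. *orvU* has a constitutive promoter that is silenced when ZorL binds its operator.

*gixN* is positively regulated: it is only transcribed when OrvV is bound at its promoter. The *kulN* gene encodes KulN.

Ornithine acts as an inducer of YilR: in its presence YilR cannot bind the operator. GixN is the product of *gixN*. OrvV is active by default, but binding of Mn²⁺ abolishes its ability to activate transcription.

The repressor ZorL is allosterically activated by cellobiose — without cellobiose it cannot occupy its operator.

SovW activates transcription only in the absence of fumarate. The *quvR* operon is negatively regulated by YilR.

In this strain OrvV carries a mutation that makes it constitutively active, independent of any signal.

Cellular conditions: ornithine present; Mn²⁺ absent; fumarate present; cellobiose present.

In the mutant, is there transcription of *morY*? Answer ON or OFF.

ON

Ornithine is present, so YilR is inactive.
With no repressor bound, *quvR* is transcribed.
So QuvR is produced and active.
Fumarate is present, so SovW is inactive.
Activator QuvR is present, so *irpY* is transcribed.
So IrpY is produced and active.
OrvV is constitutively active in this strain.
No repressor is bound and OrvV is active, so *gixN* is transcribed.
So GixN is produced and active.
With repressor GixN bound, *kulN* is not transcribed.
So KulN is not produced.
Activator IrpY is present, so *morY* is transcribed.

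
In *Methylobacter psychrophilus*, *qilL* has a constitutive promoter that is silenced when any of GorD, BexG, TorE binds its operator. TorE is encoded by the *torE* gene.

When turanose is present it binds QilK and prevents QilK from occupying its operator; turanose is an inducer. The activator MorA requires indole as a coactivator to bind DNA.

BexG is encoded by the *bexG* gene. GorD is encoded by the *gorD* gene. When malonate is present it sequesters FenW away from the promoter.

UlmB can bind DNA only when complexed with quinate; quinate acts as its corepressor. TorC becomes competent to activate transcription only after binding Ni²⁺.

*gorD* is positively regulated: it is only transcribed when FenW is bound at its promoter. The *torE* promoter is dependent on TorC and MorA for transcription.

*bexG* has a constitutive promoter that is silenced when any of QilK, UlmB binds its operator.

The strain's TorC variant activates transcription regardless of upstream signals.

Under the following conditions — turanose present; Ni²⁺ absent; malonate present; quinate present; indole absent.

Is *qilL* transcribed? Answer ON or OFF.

ON

Malonate is present, so FenW is inactive.
Required activator FenW is absent, so *gorD* is not transcribed.
So GorD is not produced.
Turanose is present, so QilK is inactive.
Quinate is present, so UlmB is active.
With repressor UlmB bound, *bexG* is not transcribed.
So BexG is not produced.
TorC is constitutively active in this strain.
Indole is absent, so MorA is inactive.
Required activator MorA is absent, so *torE* is not transcribed.
So TorE is not produced.
With no repressor bound, *qilL* is transcribed.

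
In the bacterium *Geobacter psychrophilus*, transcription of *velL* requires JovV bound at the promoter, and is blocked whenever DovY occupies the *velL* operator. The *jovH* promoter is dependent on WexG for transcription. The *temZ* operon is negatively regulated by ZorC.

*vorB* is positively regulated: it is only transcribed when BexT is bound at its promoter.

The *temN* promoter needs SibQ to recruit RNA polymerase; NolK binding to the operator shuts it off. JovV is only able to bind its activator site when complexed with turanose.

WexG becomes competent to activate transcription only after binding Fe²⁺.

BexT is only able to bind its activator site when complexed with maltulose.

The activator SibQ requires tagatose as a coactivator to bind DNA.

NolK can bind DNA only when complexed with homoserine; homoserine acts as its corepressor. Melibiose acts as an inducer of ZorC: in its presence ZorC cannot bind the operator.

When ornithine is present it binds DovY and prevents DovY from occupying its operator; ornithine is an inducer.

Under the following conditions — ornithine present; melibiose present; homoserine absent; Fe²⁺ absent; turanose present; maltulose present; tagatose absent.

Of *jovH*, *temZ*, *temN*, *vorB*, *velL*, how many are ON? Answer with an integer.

Fe²⁺ is absent, so WexG is inactive.
Required activator WexG is absent, so *jovH* is not transcribed.
→ *jovH* is OFF.
Melibiose is present, so ZorC is inactive.
With no repressor bound, *temZ* is transcribed.
→ *temZ* is ON.
Tagatose is absent, so SibQ is inactive.
Homoserine is absent, so NolK is inactive.
Required activator SibQ is absent, so *temN* is not transcribed.
→ *temN* is OFF.
Maltulose is present, so BexT is active.
No repressor is bound and BexT is active, so *vorB* is transcribed.
→ *vorB* is ON.
Turanose is present, so JovV is active.
Ornithine is present, so DovY is inactive.
No repressor is bound and JovV is active, so *velL* is transcribed.
→ *velL* is ON.
3 of the 5 genes are transcribed.

3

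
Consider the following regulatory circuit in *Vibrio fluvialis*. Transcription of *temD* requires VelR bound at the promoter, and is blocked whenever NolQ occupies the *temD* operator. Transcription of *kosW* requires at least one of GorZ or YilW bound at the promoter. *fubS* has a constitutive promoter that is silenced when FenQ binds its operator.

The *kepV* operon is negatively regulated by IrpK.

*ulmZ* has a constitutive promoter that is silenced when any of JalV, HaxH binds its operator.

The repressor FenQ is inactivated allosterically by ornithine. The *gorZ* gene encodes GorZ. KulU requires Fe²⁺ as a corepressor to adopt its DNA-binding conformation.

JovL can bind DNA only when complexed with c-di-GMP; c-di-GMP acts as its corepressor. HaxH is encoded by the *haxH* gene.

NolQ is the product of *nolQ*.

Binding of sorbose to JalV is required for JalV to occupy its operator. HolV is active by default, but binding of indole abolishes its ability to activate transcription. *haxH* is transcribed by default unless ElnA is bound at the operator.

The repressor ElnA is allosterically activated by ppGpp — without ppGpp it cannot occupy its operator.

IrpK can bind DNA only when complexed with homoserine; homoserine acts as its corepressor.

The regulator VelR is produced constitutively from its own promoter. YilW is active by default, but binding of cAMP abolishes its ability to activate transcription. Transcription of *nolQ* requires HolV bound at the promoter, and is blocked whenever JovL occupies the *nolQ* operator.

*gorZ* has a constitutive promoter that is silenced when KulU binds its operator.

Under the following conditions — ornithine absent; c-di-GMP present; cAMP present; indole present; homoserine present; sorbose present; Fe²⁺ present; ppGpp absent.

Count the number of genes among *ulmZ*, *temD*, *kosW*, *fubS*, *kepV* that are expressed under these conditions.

1

Sorbose is present, so JalV is active.
ppGpp is absent, so ElnA is inactive.
With no repressor bound, *haxH* is transcribed.
So HaxH is produced and active.
With repressor JalV bound, *ulmZ* is not transcribed.
→ *ulmZ* is OFF.
VelR is produced constitutively and is active.
c-di-GMP is present, so JovL is active.
Indole is present, so HolV is inactive.
With repressor JovL bound, *nolQ* is not transcribed.
So NolQ is not produced.
No repressor is bound and VelR is active, so *temD* is transcribed.
→ *temD* is ON.
Fe²⁺ is present, so KulU is active.
With repressor KulU bound, *gorZ* is not transcribed.
So GorZ is not produced.
cAMP is present, so YilW is inactive.
No activator is available at the *kosW* promoter, so *kosW* is not transcribed.
→ *kosW* is OFF.
Ornithine is absent, so FenQ is active.
With repressor FenQ bound, *fubS* is not transcribed.
→ *fubS* is OFF.
Homoserine is present, so IrpK is active.
With repressor IrpK bound, *kepV* is not transcribed.
→ *kepV* is OFF.
1 of the 5 genes is transcribed.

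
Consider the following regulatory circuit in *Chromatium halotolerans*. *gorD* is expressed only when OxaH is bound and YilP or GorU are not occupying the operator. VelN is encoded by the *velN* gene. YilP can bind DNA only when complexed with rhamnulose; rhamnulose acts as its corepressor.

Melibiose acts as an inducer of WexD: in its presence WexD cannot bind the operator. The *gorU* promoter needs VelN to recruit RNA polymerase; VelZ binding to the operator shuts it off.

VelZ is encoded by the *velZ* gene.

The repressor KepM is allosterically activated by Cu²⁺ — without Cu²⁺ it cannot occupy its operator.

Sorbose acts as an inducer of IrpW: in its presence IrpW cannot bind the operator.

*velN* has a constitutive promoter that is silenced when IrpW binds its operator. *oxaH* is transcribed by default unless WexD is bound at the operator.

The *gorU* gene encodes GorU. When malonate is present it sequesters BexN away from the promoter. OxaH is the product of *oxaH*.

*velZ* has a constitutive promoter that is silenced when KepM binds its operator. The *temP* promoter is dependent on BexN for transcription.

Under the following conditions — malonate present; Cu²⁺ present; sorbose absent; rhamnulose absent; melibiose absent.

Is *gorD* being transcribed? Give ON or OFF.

Rhamnulose is absent, so YilP is inactive.
Melibiose is absent, so WexD is active.
With repressor WexD bound, *oxaH* is not transcribed.
So OxaH is not produced.
Cu²⁺ is present, so KepM is active.
With repressor KepM bound, *velZ* is not transcribed.
So VelZ is not produced.
Sorbose is absent, so IrpW is active.
With repressor IrpW bound, *velN* is not transcribed.
So VelN is not produced.
Required activator VelN is absent, so *gorU* is not transcribed.
So GorU is not produced.
Required activator OxaH is absent, so *gorD* is not transcribed.

OFF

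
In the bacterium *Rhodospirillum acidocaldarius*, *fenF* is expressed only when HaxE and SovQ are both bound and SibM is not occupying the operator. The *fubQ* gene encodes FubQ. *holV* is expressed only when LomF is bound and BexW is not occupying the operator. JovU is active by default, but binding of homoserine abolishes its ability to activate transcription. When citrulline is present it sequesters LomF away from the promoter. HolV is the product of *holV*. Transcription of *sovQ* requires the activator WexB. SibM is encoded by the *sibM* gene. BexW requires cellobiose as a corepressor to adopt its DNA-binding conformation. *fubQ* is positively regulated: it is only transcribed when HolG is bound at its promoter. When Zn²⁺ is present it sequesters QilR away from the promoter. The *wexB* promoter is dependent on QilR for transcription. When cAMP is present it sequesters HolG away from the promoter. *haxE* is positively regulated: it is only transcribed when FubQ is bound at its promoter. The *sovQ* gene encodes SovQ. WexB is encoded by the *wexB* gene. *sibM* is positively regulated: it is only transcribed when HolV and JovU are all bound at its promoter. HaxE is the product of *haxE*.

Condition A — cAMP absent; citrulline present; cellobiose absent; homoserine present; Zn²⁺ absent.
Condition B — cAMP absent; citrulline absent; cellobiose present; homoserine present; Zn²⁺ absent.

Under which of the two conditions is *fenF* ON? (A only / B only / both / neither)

both

Condition A:
cAMP is absent, so HolG is active.
No repressor is bound and HolG is active, so *fubQ* is transcribed.
So FubQ is produced and active.
No repressor is bound and FubQ is active, so *haxE* is transcribed.
So HaxE is produced and active.
Citrulline is present, so LomF is inactive.
Cellobiose is absent, so BexW is inactive.
Required activator LomF is absent, so *holV* is not transcribed.
So HolV is not produced.
Homoserine is present, so JovU is inactive.
Required activator HolV is absent, so *sibM* is not transcribed.
So SibM is not produced.
Zn²⁺ is absent, so QilR is active.
No repressor is bound and QilR is active, so *wexB* is transcribed.
So WexB is produced and active.
No repressor is bound and WexB is active, so *sovQ* is transcribed.
So SovQ is produced and active.
No repressor is bound and HaxE and SovQ are active, so *fenF* is transcribed.
→ *fenF* is ON in A.
Condition B:
cAMP is absent, so HolG is active.
No repressor is bound and HolG is active, so *fubQ* is transcribed.
So FubQ is produced and active.
No repressor is bound and FubQ is active, so *haxE* is transcribed.
So HaxE is produced and active.
Citrulline is absent, so LomF is active.
Cellobiose is present, so BexW is active.
With repressor BexW bound, *holV* is not transcribed.
So HolV is not produced.
Homoserine is present, so JovU is inactive.
Required activator HolV is absent, so *sibM* is not transcribed.
So SibM is not produced.
Zn²⁺ is absent, so QilR is active.
No repressor is bound and QilR is active, so *wexB* is transcribed.
So WexB is produced and active.
No repressor is bound and WexB is active, so *sovQ* is transcribed.
So SovQ is produced and active.
No repressor is bound and HaxE and SovQ are active, so *fenF* is transcribed.
→ *fenF* is ON in B.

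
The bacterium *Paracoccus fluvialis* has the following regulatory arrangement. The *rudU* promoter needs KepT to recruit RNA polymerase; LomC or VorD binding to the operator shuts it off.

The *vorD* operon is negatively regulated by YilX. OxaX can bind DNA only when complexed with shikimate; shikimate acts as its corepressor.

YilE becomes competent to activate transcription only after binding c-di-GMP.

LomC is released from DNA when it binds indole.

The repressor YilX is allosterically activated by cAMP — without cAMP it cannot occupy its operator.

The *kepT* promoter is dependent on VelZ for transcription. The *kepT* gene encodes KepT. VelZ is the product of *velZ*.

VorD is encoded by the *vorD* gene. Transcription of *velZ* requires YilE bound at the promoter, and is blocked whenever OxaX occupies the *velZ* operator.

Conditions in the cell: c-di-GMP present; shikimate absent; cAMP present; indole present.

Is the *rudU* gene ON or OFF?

ON

Indole is present, so LomC is inactive.
cAMP is present, so YilX is active.
With repressor YilX bound, *vorD* is not transcribed.
So VorD is not produced.
c-di-GMP is present, so YilE is active.
Shikimate is absent, so OxaX is inactive.
No repressor is bound and YilE is active, so *velZ* is transcribed.
So VelZ is produced and active.
No repressor is bound and VelZ is active, so *kepT* is transcribed.
So KepT is produced and active.
No repressor is bound and KepT is active, so *rudU* is transcribed.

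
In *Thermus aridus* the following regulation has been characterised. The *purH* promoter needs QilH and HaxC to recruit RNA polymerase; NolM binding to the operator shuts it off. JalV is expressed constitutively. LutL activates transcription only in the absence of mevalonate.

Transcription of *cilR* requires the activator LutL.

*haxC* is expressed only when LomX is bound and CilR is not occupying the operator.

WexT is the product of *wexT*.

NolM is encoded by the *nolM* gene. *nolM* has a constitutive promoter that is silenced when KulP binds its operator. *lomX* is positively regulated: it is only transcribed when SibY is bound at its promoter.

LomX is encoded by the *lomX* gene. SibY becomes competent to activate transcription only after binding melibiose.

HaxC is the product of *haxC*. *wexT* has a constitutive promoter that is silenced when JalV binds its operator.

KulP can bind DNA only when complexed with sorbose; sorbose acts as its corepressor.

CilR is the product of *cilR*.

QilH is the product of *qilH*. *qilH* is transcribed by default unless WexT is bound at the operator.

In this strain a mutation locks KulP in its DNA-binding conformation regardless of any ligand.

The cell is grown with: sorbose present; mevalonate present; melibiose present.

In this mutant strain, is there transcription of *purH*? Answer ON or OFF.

JalV is produced constitutively and is active.
With repressor JalV bound, *wexT* is not transcribed.
So WexT is not produced.
With no repressor bound, *qilH* is transcribed.
So QilH is produced and active.
KulP is constitutively active in this strain.
With repressor KulP bound, *nolM* is not transcribed.
So NolM is not produced.
Mevalonate is present, so LutL is inactive.
Required activator LutL is absent, so *cilR* is not transcribed.
So CilR is not produced.
Melibiose is present, so SibY is active.
No repressor is bound and SibY is active, so *lomX* is transcribed.
So LomX is produced and active.
No repressor is bound and LomX is active, so *haxC* is transcribed.
So HaxC is produced and active.
No repressor is bound and QilH and HaxC are active, so *purH* is transcribed.

ON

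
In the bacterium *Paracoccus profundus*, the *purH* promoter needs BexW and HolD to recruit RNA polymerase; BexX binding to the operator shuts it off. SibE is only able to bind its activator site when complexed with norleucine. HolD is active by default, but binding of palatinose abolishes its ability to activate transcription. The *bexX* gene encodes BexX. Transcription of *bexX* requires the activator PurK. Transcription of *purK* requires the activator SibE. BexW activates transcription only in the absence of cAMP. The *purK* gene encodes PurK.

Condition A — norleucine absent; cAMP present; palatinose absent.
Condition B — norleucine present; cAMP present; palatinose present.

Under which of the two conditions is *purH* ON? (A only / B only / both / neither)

Condition A:
Norleucine is absent, so SibE is inactive.
Required activator SibE is absent, so *purK* is not transcribed.
So PurK is not produced.
Required activator PurK is absent, so *bexX* is not transcribed.
So BexX is not produced.
cAMP is present, so BexW is inactive.
Palatinose is absent, so HolD is active.
Required activator BexW is absent, so *purH* is not transcribed.
→ *purH* is OFF in A.
Condition B:
Norleucine is present, so SibE is active.
No repressor is bound and SibE is active, so *purK* is transcribed.
So PurK is produced and active.
No repressor is bound and PurK is active, so *bexX* is transcribed.
So BexX is produced and active.
cAMP is present, so BexW is inactive.
Palatinose is present, so HolD is inactive.
With repressor BexX bound, *purH* is not transcribed.
→ *purH* is OFF in B.

neither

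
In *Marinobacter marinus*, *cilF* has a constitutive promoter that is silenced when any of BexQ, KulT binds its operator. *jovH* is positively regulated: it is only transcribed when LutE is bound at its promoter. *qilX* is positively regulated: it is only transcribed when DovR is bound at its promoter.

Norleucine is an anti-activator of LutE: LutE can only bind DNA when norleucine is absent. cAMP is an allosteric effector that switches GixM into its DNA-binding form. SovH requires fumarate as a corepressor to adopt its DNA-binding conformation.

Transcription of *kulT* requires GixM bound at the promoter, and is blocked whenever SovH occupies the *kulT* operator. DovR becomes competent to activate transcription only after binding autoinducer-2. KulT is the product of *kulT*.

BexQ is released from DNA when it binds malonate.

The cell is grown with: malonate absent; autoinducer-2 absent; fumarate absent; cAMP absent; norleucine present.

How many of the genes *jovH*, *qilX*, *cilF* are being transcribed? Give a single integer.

0

Norleucine is present, so LutE is inactive.
Required activator LutE is absent, so *jovH* is not transcribed.
→ *jovH* is OFF.
Autoinducer-2 is absent, so DovR is inactive.
Required activator DovR is absent, so *qilX* is not transcribed.
→ *qilX* is OFF.
Malonate is absent, so BexQ is active.
cAMP is absent, so GixM is inactive.
Fumarate is absent, so SovH is inactive.
Required activator GixM is absent, so *kulT* is not transcribed.
So KulT is not produced.
With repressor BexQ bound, *cilF* is not transcribed.
→ *cilF* is OFF.
0 of the 3 genes are transcribed.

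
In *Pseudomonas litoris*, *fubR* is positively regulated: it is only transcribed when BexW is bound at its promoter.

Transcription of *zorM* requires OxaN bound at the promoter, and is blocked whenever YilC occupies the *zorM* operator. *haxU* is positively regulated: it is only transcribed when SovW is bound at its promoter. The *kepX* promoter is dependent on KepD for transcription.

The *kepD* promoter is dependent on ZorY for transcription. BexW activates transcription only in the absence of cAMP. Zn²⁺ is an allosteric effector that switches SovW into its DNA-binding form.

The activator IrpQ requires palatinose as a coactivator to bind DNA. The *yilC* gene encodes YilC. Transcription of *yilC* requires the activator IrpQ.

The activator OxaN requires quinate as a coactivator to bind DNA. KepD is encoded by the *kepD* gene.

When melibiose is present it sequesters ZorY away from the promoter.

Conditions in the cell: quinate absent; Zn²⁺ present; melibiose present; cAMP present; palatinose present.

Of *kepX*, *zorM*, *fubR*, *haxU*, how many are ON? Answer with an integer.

1

Melibiose is present, so ZorY is inactive.
Required activator ZorY is absent, so *kepD* is not transcribed.
So KepD is not produced.
Required activator KepD is absent, so *kepX* is not transcribed.
→ *kepX* is OFF.
Palatinose is present, so IrpQ is active.
No repressor is bound and IrpQ is active, so *yilC* is transcribed.
So YilC is produced and active.
Quinate is absent, so OxaN is inactive.
With repressor YilC bound, *zorM* is not transcribed.
→ *zorM* is OFF.
cAMP is present, so BexW is inactive.
Required activator BexW is absent, so *fubR* is not transcribed.
→ *fubR* is OFF.
Zn²⁺ is present, so SovW is active.
No repressor is bound and SovW is active, so *haxU* is transcribed.
→ *haxU* is ON.
1 of the 4 genes is transcribed.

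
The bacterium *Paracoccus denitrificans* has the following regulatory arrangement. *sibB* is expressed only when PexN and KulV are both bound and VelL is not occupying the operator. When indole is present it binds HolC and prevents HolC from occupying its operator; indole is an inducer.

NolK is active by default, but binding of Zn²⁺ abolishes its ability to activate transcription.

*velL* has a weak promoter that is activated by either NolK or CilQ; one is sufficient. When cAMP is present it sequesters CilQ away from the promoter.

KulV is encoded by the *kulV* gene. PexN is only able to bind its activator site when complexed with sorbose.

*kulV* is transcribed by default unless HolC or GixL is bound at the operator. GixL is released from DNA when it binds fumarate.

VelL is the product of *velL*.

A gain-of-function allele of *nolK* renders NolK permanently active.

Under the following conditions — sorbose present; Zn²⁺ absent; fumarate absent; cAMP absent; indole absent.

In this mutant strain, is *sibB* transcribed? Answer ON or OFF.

OFF

Sorbose is present, so PexN is active.
NolK is constitutively active in this strain.
cAMP is absent, so CilQ is active.
Activator NolK is present, so *velL* is transcribed.
So VelL is produced and active.
Indole is absent, so HolC is active.
Fumarate is absent, so GixL is active.
With repressor HolC bound, *kulV* is not transcribed.
So KulV is not produced.
With repressor VelL bound, *sibB* is not transcribed.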